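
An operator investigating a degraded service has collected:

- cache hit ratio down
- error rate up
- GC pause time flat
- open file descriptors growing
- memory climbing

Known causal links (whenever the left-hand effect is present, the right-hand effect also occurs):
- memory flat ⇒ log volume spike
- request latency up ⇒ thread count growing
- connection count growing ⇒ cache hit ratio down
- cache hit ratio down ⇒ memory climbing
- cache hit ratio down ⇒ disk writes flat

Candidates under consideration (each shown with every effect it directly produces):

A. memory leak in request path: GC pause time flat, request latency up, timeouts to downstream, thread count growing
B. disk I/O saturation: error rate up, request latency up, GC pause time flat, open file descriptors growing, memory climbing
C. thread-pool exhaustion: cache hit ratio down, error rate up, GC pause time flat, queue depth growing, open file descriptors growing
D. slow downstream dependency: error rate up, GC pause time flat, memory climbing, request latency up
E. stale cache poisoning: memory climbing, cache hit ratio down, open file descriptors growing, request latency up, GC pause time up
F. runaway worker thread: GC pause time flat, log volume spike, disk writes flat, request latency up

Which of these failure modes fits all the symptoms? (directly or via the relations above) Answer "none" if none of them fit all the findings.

C

For each candidate, compare predicted effects to what was observed:
(A) memory leak in request path — cache hit ratio down miss; error rate up miss; GC pause time flat match; open file descriptors growing miss; memory climbing miss
(B) disk I/O saturation — cache hit ratio down miss; error rate up match; GC pause time flat match; open file descriptors growing match; memory climbing match
(C) thread-pool exhaustion — accounts for every observation (memory climbing by cache hit ratio down → memory climbing)
(D) slow downstream dependency — does not account for cache hit ratio down, open file descriptors growing
(E) stale cache poisoning — fails on error rate up, GC pause time flat (predicts GC pause time up, not GC pause time flat)
(F) runaway worker thread — cache hit ratio down miss; error rate up miss; GC pause time flat match; open file descriptors growing miss; memory climbing miss
(C) is the only candidate with no mismatches.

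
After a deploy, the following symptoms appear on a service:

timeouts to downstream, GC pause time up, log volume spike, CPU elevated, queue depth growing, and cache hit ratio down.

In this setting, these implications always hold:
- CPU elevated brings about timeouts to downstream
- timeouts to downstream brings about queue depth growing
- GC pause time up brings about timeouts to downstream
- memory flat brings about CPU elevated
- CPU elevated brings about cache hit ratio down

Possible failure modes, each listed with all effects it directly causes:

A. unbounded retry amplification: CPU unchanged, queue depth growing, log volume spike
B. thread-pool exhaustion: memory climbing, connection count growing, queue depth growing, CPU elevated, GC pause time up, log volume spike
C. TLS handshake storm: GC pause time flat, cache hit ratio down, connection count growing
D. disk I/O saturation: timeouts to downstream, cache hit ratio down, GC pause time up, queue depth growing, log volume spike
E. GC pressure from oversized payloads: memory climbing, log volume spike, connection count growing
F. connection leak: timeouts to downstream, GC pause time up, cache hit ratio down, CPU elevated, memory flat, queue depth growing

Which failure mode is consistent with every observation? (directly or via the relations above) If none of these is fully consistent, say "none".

B

Per-candidate check:
(A) unbounded retry amplification — timeouts to downstream NO; GC pause time up NO; log volume spike yes; CPU elevated NO; queue depth growing yes; cache hit ratio down NO
(B) thread-pool exhaustion — timeouts to downstream yes (by CPU elevated → timeouts to downstream); GC pause time up yes; log volume spike yes; CPU elevated yes; queue depth growing yes; cache hit ratio down yes (by CPU elevated → cache hit ratio down)
(C) TLS handshake storm — timeouts to downstream NO; GC pause time up NO; log volume spike NO; CPU elevated NO; queue depth growing NO; cache hit ratio down yes
(D) disk I/O saturation — does not account for CPU elevated
(E) GC pressure from oversized payloads — does not account for timeouts to downstream, GC pause time up, CPU elevated, queue depth growing, cache hit ratio down
(F) connection leak — does not account for log volume spike
(B) alone accounts for all the evidence.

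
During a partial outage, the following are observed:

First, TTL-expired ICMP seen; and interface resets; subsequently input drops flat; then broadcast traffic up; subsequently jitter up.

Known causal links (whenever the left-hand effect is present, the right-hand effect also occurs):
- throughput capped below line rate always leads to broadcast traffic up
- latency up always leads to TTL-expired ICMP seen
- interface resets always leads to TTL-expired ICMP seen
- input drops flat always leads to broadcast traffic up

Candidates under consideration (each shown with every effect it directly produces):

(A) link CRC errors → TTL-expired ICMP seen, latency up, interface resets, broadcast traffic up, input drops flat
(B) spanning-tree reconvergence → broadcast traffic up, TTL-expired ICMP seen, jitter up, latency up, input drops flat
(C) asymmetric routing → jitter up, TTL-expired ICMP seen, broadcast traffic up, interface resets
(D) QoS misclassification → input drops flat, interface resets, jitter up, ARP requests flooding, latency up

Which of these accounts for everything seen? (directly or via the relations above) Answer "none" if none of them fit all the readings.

Checking each candidate against the observations:
(A) link CRC errors — TTL-expired ICMP seen ✓; interface resets ✓; input drops flat ✓; broadcast traffic up ✓; jitter up ✗
(B) spanning-tree reconvergence — TTL-expired ICMP seen ✓; interface resets ✗; input drops flat ✓; broadcast traffic up ✓; jitter up ✓
(C) asymmetric routing — does not account for input drops flat
(D) QoS misclassification — accounts for every observation (TTL-expired ICMP seen by latency up → TTL-expired ICMP seen)
(D) alone accounts for all the evidence.

D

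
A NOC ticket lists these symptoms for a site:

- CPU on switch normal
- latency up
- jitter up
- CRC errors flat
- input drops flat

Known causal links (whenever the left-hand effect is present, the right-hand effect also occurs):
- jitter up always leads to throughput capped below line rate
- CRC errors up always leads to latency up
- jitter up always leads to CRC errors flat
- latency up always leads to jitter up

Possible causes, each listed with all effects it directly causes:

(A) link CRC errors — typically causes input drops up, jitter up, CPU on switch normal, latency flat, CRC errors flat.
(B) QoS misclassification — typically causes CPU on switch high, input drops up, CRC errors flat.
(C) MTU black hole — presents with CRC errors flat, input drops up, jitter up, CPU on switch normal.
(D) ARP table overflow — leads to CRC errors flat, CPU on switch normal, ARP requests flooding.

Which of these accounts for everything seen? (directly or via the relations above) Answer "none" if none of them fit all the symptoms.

Checking each candidate against the observations:
(A) link CRC errors — CPU on switch normal ✓; latency up ✗; jitter up ✓; CRC errors flat ✓; input drops flat ✗
(B) QoS misclassification — fails on CPU on switch normal, latency up, jitter up, input drops flat (predicts CPU on switch high, not CPU on switch normal; predicts input drops up, not input drops flat)
(C) MTU black hole — fails on latency up, input drops flat (predicts input drops up, not input drops flat)
(D) ARP table overflow — CPU on switch normal ✓; latency up ✗; jitter up ✗; CRC errors flat ✓; input drops flat ✗
None of the listed candidates fits everything.

none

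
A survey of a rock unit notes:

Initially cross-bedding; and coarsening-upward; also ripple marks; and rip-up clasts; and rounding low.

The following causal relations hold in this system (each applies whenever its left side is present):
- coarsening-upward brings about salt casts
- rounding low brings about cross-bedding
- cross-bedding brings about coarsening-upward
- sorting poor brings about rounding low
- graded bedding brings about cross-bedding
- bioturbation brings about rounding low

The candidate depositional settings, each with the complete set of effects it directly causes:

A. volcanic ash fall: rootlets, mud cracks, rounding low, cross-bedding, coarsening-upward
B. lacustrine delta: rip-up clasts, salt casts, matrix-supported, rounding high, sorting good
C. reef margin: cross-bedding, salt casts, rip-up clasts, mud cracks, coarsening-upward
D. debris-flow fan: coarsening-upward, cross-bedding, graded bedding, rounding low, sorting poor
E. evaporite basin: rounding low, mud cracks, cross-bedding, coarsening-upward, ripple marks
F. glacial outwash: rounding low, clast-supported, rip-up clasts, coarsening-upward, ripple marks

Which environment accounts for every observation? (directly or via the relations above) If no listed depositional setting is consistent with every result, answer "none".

Testing each hypothesis:
(A) volcanic ash fall — cross-bedding match; coarsening-upward match; ripple marks miss; rip-up clasts miss; rounding low match
(B) lacustrine delta — fails on cross-bedding, coarsening-upward, ripple marks, rounding low (predicts rounding high, not rounding low)
(C) reef margin — cross-bedding match; coarsening-upward match; ripple marks miss; rip-up clasts match; rounding low miss
(D) debris-flow fan — cross-bedding match; coarsening-upward match; ripple marks miss; rip-up clasts miss; rounding low match
(E) evaporite basin — cross-bedding match; coarsening-upward match; ripple marks match; rip-up clasts miss; rounding low match
(F) glacial outwash — cross-bedding match (via rounding low → cross-bedding); coarsening-upward match; ripple marks match; rip-up clasts match; rounding low match
(F) alone accounts for all the evidence.

F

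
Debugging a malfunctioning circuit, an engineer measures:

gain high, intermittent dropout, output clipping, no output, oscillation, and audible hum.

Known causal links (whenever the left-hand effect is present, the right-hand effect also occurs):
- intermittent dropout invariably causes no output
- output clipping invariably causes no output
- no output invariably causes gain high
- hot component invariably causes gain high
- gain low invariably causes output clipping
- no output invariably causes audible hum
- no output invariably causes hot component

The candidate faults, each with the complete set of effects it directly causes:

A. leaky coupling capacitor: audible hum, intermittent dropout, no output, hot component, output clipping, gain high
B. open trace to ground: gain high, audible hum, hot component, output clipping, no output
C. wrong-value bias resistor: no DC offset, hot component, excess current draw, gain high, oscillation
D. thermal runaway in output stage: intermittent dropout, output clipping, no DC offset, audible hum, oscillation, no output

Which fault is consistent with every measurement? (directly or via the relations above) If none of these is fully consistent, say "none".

D

Testing each hypothesis:
(A) leaky coupling capacitor — gain high ✓; intermittent dropout ✓; output clipping ✓; no output ✓; oscillation ✗; audible hum ✓
(B) open trace to ground — gain high ✓; intermittent dropout ✗; output clipping ✓; no output ✓; oscillation ✗; audible hum ✓
(C) wrong-value bias resistor — does not account for intermittent dropout, output clipping, no output, audible hum
(D) thermal runaway in output stage — gain high ✓ (via no output → gain high); intermittent dropout ✓; output clipping ✓; no output ✓; oscillation ✓; audible hum ✓
(D) is the only candidate with no mismatches.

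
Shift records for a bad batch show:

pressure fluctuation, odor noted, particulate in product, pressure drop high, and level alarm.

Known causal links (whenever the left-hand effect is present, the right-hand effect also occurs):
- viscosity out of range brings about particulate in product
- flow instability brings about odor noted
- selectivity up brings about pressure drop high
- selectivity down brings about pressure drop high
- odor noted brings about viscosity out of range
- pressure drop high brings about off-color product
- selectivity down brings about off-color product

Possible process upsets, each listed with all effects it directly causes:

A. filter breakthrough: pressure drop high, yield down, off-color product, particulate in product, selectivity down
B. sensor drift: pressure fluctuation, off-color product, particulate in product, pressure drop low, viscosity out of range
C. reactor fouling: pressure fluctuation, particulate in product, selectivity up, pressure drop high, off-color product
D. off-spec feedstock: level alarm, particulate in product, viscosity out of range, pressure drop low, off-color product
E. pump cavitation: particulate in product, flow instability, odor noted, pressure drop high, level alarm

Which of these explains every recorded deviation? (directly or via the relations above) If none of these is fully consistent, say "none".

none

Checking each candidate against the observations:
(A) filter breakthrough — pressure fluctuation miss; odor noted miss; particulate in product match; pressure drop high match; level alarm miss
(B) sensor drift — fails on odor noted, pressure drop high, level alarm (predicts pressure drop low, not pressure drop high)
(C) reactor fouling — pressure fluctuation match; odor noted miss; particulate in product match; pressure drop high match; level alarm miss
(D) off-spec feedstock — pressure fluctuation miss; odor noted miss; particulate in product match; pressure drop high miss; level alarm match
(E) pump cavitation — pressure fluctuation miss; odor noted match; particulate in product match; pressure drop high match; level alarm match
Every candidate fails on at least one observation.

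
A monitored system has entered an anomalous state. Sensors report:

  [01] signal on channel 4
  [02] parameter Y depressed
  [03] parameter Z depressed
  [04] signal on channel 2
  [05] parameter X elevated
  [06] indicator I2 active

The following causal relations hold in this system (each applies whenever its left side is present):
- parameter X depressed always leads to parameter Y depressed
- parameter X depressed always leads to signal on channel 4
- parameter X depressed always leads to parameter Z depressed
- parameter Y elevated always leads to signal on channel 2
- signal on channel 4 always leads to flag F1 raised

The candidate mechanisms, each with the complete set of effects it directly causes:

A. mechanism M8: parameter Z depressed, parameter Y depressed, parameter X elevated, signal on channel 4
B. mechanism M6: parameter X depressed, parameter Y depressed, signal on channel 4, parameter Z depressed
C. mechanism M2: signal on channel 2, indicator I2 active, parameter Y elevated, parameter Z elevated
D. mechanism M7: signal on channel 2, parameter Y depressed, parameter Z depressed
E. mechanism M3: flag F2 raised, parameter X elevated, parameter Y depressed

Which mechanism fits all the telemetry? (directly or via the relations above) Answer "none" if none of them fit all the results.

none

Per-candidate check:
(A) mechanism M8 — signal on channel 4 ✓; parameter Y depressed ✓; parameter Z depressed ✓; signal on channel 2 ✗; parameter X elevated ✓; indicator I2 active ✗
(B) mechanism M6 — signal on channel 4 ✓; parameter Y depressed ✓; parameter Z depressed ✓; signal on channel 2 ✗; parameter X elevated ✗; indicator I2 active ✗
(C) mechanism M2 — fails on signal on channel 4, parameter Y depressed, parameter Z depressed, parameter X elevated (predicts parameter Y elevated, not parameter Y depressed; predicts parameter Z elevated, not parameter Z depressed)
(D) mechanism M7 — signal on channel 4 ✗; parameter Y depressed ✓; parameter Z depressed ✓; signal on channel 2 ✓; parameter X elevated ✗; indicator I2 active ✗
(E) mechanism M3 — signal on channel 4 ✗; parameter Y depressed ✓; parameter Z depressed ✗; signal on channel 2 ✗; parameter X elevated ✓; indicator I2 active ✗
No candidate is consistent with all observations.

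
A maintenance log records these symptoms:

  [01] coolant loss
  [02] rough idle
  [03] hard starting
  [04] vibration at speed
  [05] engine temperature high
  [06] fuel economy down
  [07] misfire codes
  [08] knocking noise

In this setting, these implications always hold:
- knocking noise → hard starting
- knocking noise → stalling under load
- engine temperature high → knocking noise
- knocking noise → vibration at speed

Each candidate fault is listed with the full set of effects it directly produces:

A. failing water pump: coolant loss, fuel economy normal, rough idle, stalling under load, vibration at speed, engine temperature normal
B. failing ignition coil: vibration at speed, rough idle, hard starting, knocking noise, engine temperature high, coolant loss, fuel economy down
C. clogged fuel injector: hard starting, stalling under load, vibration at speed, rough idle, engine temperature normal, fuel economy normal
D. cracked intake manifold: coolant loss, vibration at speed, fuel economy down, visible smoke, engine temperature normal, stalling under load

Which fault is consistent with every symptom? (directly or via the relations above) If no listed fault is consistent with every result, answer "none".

none

For each candidate, compare predicted effects to what was observed:
(A) failing water pump — coolant loss +; rough idle +; hard starting -; vibration at speed +; engine temperature high -; fuel economy down -; misfire codes -; knocking noise -
(B) failing ignition coil — does not account for misfire codes
(C) clogged fuel injector — fails on coolant loss, engine temperature high, fuel economy down, misfire codes, knocking noise (predicts engine temperature normal, not engine temperature high; predicts fuel economy normal, not fuel economy down)
(D) cracked intake manifold — fails on rough idle, hard starting, engine temperature high, misfire codes, knocking noise (predicts engine temperature normal, not engine temperature high)
Every candidate fails on at least one observation.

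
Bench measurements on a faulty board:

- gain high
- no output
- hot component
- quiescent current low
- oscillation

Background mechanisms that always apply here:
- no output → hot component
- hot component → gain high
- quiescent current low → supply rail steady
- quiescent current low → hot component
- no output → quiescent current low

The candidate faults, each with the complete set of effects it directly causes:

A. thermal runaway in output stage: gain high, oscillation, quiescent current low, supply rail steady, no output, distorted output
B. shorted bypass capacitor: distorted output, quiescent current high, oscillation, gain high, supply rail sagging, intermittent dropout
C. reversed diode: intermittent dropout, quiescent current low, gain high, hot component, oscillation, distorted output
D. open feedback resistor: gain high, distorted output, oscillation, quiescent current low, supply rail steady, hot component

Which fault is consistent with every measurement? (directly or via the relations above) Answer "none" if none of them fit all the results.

Testing each hypothesis:
(A) thermal runaway in output stage — accounts for every observation (hot component through no output → hot component)
(B) shorted bypass capacitor — fails on no output, hot component, quiescent current low (predicts quiescent current high, not quiescent current low)
(C) reversed diode — gain high match; no output miss; hot component match; quiescent current low match; oscillation match
(D) open feedback resistor — gain high match; no output miss; hot component match; quiescent current low match; oscillation match
(A) alone accounts for all the evidence.

A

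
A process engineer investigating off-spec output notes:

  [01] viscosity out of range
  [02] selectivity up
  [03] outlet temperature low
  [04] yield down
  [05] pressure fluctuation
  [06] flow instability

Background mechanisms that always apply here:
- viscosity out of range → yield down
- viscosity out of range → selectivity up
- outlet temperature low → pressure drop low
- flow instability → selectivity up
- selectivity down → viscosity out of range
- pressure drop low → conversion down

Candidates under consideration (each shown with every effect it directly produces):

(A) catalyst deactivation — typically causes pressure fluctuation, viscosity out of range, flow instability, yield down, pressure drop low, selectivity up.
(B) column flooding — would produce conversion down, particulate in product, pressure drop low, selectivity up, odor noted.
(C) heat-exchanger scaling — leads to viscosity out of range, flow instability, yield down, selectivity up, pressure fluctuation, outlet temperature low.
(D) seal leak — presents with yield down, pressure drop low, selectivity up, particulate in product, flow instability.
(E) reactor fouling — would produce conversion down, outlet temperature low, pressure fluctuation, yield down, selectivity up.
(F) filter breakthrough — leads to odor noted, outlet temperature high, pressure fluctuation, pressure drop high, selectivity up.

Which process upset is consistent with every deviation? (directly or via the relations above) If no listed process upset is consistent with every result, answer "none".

For each candidate, compare predicted effects to what was observed:
(A) catalyst deactivation — does not account for outlet temperature low
(B) column flooding — viscosity out of range NO; selectivity up yes; outlet temperature low NO; yield down NO; pressure fluctuation NO; flow instability NO
(C) heat-exchanger scaling — viscosity out of range yes; selectivity up yes; outlet temperature low yes; yield down yes; pressure fluctuation yes; flow instability yes
(D) seal leak — does not account for viscosity out of range, outlet temperature low, pressure fluctuation
(E) reactor fouling — does not account for viscosity out of range, flow instability
(F) filter breakthrough — fails on viscosity out of range, outlet temperature low, yield down, flow instability (predicts outlet temperature high, not outlet temperature low)
(C) is the only candidate with no mismatches.

C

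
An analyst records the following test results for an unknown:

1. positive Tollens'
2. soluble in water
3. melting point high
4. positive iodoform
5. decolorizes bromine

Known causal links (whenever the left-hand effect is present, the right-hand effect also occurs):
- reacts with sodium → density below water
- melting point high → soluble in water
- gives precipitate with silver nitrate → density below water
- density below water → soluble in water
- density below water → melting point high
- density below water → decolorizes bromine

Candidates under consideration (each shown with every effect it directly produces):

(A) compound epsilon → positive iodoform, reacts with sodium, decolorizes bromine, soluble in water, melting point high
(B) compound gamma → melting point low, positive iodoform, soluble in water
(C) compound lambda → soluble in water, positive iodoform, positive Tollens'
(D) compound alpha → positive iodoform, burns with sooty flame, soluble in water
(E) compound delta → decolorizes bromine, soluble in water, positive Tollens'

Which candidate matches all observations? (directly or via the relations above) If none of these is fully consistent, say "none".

none

Checking each candidate against the observations:
(A) compound epsilon — does not account for positive Tollens'
(B) compound gamma — positive Tollens' ✗; soluble in water ✓; melting point high ✗; positive iodoform ✓; decolorizes bromine ✗
(C) compound lambda — positive Tollens' ✓; soluble in water ✓; melting point high ✗; positive iodoform ✓; decolorizes bromine ✗
(D) compound alpha — does not account for positive Tollens', melting point high, decolorizes bromine
(E) compound delta — does not account for melting point high, positive iodoform
No candidate is consistent with all observations.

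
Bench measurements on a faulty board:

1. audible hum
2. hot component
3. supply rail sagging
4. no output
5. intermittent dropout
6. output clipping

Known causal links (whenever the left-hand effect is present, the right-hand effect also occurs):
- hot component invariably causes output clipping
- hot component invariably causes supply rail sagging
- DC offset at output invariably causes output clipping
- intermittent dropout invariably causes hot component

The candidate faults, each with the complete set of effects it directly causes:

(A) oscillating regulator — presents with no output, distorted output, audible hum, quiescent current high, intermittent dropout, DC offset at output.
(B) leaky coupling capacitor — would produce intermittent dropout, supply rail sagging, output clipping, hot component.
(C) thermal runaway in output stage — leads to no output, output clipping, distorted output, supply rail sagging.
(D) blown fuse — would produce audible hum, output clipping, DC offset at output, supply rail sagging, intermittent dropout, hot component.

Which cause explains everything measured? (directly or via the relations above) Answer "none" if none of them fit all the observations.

Per-candidate check:
(A) oscillating regulator — accounts for every observation (hot component by intermittent dropout → hot component)
(B) leaky coupling capacitor — does not account for audible hum, no output
(C) thermal runaway in output stage — audible hum ✗; hot component ✗; supply rail sagging ✓; no output ✓; intermittent dropout ✗; output clipping ✓
(D) blown fuse — does not account for no output
(A) alone accounts for all the evidence.

A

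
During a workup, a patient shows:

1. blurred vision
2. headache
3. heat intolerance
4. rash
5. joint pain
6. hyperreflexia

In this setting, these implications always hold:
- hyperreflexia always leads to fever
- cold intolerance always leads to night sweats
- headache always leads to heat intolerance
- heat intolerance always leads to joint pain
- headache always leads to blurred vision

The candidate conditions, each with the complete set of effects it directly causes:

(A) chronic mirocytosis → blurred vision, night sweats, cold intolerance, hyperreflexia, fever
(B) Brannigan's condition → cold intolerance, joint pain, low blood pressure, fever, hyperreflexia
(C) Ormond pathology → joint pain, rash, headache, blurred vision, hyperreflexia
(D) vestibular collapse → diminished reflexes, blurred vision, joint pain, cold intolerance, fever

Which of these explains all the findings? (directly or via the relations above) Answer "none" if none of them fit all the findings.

Checking each candidate against the observations:
(A) chronic mirocytosis — blurred vision match; headache miss; heat intolerance miss; rash miss; joint pain miss; hyperreflexia match
(B) Brannigan's condition — fails on blurred vision, headache, heat intolerance, rash (predicts cold intolerance, not heat intolerance)
(C) Ormond pathology — accounts for every observation (heat intolerance by headache → heat intolerance)
(D) vestibular collapse — blurred vision match; headache miss; heat intolerance miss; rash miss; joint pain match; hyperreflexia miss
(C) is the only candidate with no mismatches.

C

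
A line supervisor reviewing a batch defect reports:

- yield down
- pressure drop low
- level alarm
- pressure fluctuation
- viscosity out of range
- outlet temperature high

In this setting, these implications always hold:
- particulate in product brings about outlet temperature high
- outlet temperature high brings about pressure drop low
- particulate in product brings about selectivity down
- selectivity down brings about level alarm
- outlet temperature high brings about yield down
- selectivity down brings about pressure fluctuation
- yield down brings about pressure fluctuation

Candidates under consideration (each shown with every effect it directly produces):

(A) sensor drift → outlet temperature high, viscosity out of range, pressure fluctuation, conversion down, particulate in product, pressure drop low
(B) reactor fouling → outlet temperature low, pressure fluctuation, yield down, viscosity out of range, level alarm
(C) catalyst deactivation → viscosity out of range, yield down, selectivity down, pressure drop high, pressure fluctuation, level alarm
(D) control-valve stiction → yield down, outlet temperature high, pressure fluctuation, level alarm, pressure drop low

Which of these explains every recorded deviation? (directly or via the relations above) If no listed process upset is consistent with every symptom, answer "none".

A

Per-candidate check:
(A) sensor drift — yield down + (by outlet temperature high → yield down); pressure drop low +; level alarm + (by particulate in product → selectivity down → level alarm); pressure fluctuation +; viscosity out of range +; outlet temperature high +
(B) reactor fouling — yield down +; pressure drop low -; level alarm +; pressure fluctuation +; viscosity out of range +; outlet temperature high -
(C) catalyst deactivation — yield down +; pressure drop low -; level alarm +; pressure fluctuation +; viscosity out of range +; outlet temperature high -
(D) control-valve stiction — does not account for viscosity out of range
(A) is the only candidate with no mismatches.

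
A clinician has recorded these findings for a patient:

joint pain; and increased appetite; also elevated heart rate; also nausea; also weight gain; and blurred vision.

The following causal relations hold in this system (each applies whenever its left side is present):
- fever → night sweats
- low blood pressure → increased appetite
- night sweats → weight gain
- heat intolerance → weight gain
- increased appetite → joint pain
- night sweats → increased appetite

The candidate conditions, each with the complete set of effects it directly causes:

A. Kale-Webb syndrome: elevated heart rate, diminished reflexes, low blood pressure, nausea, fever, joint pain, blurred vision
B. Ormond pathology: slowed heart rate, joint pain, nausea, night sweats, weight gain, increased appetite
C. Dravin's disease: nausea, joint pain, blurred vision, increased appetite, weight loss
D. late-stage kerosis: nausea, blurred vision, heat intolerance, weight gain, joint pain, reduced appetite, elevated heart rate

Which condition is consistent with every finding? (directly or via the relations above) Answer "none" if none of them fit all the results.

A

Testing each hypothesis:
(A) Kale-Webb syndrome — accounts for every observation (increased appetite through low blood pressure → increased appetite)
(B) Ormond pathology — fails on elevated heart rate, blurred vision (predicts slowed heart rate, not elevated heart rate)
(C) Dravin's disease — joint pain ✓; increased appetite ✓; elevated heart rate ✗; nausea ✓; weight gain ✗; blurred vision ✓
(D) late-stage kerosis — fails on increased appetite (predicts reduced appetite, not increased appetite)
Only (A) is consistent with every observation.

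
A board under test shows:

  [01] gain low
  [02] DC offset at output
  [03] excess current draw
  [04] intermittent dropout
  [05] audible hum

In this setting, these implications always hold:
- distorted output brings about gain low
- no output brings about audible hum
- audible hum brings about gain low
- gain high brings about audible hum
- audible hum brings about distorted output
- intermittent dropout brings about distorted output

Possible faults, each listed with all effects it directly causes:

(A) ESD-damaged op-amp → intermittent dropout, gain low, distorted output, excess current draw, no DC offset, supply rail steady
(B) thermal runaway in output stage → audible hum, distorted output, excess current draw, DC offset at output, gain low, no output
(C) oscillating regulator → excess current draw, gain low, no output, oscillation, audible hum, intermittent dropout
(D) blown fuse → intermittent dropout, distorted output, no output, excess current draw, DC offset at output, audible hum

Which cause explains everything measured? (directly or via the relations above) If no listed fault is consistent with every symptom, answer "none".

D

Per-candidate check:
(A) ESD-damaged op-amp — gain low yes; DC offset at output NO; excess current draw yes; intermittent dropout yes; audible hum NO
(B) thermal runaway in output stage — gain low yes; DC offset at output yes; excess current draw yes; intermittent dropout NO; audible hum yes
(C) oscillating regulator — does not account for DC offset at output
(D) blown fuse — accounts for every observation (gain low through audible hum → gain low)
(D) is the only candidate with no mismatches.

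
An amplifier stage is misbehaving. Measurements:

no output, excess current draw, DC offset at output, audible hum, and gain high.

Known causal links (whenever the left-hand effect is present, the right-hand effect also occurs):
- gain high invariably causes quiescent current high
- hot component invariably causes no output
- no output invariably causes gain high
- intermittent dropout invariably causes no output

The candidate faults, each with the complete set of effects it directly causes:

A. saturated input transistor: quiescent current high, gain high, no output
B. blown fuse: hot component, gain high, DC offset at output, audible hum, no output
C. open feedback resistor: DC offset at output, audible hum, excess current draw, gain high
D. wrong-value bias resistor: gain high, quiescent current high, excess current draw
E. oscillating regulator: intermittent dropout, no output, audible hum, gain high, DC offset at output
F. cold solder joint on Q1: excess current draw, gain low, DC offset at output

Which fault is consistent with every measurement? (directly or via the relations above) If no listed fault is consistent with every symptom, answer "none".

Testing each hypothesis:
(A) saturated input transistor — no output ✓; excess current draw ✗; DC offset at output ✗; audible hum ✗; gain high ✓
(B) blown fuse — does not account for excess current draw
(C) open feedback resistor — does not account for no output
(D) wrong-value bias resistor — no output ✗; excess current draw ✓; DC offset at output ✗; audible hum ✗; gain high ✓
(E) oscillating regulator — no output ✓; excess current draw ✗; DC offset at output ✓; audible hum ✓; gain high ✓
(F) cold solder joint on Q1 — fails on no output, audible hum, gain high (predicts gain low, not gain high)
None of the listed candidates fits everything.

none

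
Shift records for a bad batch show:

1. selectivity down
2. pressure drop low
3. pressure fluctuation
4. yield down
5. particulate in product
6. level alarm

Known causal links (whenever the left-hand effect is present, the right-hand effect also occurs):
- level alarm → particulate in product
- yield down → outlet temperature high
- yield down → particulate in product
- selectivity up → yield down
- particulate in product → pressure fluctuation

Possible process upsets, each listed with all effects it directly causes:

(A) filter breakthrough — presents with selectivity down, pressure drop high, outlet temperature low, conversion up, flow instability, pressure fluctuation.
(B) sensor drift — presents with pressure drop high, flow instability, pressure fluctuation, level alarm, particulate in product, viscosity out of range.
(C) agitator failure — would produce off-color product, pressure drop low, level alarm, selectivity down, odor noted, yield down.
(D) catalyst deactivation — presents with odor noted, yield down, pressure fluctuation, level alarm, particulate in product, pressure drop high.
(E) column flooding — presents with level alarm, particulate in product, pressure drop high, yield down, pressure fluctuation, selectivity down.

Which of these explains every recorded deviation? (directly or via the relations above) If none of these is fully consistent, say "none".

Per-candidate check:
(A) filter breakthrough — selectivity down ✓; pressure drop low ✗; pressure fluctuation ✓; yield down ✗; particulate in product ✗; level alarm ✗
(B) sensor drift — selectivity down ✗; pressure drop low ✗; pressure fluctuation ✓; yield down ✗; particulate in product ✓; level alarm ✓
(C) agitator failure — selectivity down ✓; pressure drop low ✓; pressure fluctuation ✓ (via yield down → particulate in product → pressure fluctuation); yield down ✓; particulate in product ✓ (via yield down → particulate in product); level alarm ✓
(D) catalyst deactivation — selectivity down ✗; pressure drop low ✗; pressure fluctuation ✓; yield down ✓; particulate in product ✓; level alarm ✓
(E) column flooding — fails on pressure drop low (predicts pressure drop high, not pressure drop low)
Only (C) is consistent with every observation.

C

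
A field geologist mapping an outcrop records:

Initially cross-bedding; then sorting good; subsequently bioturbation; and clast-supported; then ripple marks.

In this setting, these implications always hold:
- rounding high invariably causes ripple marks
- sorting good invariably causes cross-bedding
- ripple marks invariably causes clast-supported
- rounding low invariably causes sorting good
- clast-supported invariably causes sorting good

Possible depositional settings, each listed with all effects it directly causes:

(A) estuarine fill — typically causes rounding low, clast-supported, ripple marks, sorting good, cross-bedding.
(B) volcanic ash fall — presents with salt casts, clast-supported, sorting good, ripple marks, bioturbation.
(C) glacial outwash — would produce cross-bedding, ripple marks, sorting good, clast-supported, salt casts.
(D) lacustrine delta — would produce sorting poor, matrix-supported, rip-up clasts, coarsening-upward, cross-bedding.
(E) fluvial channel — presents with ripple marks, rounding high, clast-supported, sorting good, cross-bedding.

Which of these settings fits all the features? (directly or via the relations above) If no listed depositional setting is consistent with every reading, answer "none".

Testing each hypothesis:
(A) estuarine fill — cross-bedding yes; sorting good yes; bioturbation NO; clast-supported yes; ripple marks yes
(B) volcanic ash fall — cross-bedding yes (via sorting good → cross-bedding); sorting good yes; bioturbation yes; clast-supported yes; ripple marks yes
(C) glacial outwash — cross-bedding yes; sorting good yes; bioturbation NO; clast-supported yes; ripple marks yes
(D) lacustrine delta — fails on sorting good, bioturbation, clast-supported, ripple marks (predicts sorting poor, not sorting good; predicts matrix-supported, not clast-supported)
(E) fluvial channel — cross-bedding yes; sorting good yes; bioturbation NO; clast-supported yes; ripple marks yes
(B) is the only candidate with no mismatches.

B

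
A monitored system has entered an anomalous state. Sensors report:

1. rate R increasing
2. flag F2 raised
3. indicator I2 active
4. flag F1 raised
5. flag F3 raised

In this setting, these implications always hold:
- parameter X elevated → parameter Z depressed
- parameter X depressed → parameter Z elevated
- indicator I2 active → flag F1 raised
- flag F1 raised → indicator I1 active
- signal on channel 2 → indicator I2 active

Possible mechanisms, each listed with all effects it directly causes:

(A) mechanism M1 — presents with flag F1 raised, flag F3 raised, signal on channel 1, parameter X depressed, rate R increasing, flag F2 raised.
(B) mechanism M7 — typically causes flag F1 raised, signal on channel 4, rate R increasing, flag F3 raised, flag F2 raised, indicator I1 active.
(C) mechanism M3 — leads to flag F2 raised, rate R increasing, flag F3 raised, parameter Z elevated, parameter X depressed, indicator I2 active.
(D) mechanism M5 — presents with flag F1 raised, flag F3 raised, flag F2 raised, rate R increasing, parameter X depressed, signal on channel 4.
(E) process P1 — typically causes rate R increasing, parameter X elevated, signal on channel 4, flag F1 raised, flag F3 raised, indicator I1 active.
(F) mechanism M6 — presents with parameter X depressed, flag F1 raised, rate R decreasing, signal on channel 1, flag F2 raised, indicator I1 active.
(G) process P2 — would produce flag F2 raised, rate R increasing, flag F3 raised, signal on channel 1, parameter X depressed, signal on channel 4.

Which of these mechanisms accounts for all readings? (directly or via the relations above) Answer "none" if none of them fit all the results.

Testing each hypothesis:
(A) mechanism M1 — does not account for indicator I2 active
(B) mechanism M7 — rate R increasing yes; flag F2 raised yes; indicator I2 active NO; flag F1 raised yes; flag F3 raised yes
(C) mechanism M3 — rate R increasing yes; flag F2 raised yes; indicator I2 active yes; flag F1 raised yes (via indicator I2 active → flag F1 raised); flag F3 raised yes
(D) mechanism M5 — rate R increasing yes; flag F2 raised yes; indicator I2 active NO; flag F1 raised yes; flag F3 raised yes
(E) process P1 — does not account for flag F2 raised, indicator I2 active
(F) mechanism M6 — rate R increasing NO; flag F2 raised yes; indicator I2 active NO; flag F1 raised yes; flag F3 raised NO
(G) process P2 — rate R increasing yes; flag F2 raised yes; indicator I2 active NO; flag F1 raised NO; flag F3 raised yes
(C) is the only candidate with no mismatches.

C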